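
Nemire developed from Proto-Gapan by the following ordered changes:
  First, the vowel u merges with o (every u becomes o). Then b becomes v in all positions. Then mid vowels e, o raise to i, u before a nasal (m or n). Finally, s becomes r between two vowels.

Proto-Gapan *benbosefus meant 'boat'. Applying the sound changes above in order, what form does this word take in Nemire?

vinvorefos

Nemire: *benbosefus
  benbosefus → benbosefos   [vowel merger]
  benbosefos → venvosefos   [unconditioned shift]
  venvosefos → vinvosefos   [pre-nasal raising]
  vinvosefos → vinvorefos   [rhotacism]
  giving Nemire vinvorefos.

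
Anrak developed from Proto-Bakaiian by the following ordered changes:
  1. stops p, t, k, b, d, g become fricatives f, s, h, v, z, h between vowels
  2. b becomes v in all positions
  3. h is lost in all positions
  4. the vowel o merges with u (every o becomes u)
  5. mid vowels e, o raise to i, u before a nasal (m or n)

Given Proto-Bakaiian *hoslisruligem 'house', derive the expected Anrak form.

uslisruliim

Anrak: *hoslisruligem
  hoslisruligem → hoslisrulihem   [intervocalic lenition]
  hoslisrulihem (rule 2 does not apply)
  hoslisrulihem → oslisruliem   [h-loss]
  oslisruliem → uslisruliem   [vowel merger]
  uslisruliem → uslisruliim   [pre-nasal raising]
  giving Anrak uslisruliim.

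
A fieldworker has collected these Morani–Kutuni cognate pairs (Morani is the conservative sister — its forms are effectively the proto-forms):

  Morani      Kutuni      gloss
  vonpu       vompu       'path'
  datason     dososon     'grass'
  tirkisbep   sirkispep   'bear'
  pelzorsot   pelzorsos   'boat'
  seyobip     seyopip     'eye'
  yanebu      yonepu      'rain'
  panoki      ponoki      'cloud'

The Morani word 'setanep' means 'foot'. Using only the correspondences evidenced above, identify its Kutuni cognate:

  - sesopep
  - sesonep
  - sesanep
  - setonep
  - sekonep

datason ~ dososon — Morani t corresponds to Kutuni s between vowels (before a back vowel).
yanebu ~ yonepu, panoki ~ ponoki — Morani a corresponds to Kutuni o after a consonant, before a nasal.
Applying these to Morani 'setanep':
  setanep → sesanep   (t→s between vowels (before a back vowel))
  sesanep → sesonep   (a→o after a consonant, before a nasal)
So the Kutuni cognate is 'sesonep'.

sesonep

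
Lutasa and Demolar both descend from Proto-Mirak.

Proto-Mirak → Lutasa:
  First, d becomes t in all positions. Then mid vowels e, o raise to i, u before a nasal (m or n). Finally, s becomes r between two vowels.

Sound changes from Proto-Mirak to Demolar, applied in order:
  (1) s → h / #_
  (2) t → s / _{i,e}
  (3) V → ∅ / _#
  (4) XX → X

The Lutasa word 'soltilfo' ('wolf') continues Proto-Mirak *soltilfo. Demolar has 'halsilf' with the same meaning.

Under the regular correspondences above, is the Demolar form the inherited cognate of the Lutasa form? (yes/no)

Derive the expected Demolar reflex of *soltilfo:
Demolar: start from *soltilfo.
  rule 1 (debuccalisation): soltilfo → holtilfo
  rule 2 (palatalisation): holtilfo → holsilfo
  rule 3 (apocope): holsilfo → holsilf
  rule 4: no change — holsilf
  ⇒ Demolar holsilf
The regular Demolar reflex would be 'holsilf', but the attested form is 'halsilf'. The correspondence is irregular, so they are not cognates (the Demolar form has a different source).

no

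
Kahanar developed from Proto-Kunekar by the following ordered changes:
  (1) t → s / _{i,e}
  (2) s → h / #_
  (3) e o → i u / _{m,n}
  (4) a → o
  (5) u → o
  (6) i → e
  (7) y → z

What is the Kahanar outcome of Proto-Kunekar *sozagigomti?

hozogegomse

Kahanar: *sozagigomti
  sozagigomti → sozagigomsi   [palatalisation]
  sozagigomsi → hozagigomsi   [debuccalisation]
  hozagigomsi → hozagigumsi   [pre-nasal raising]
  hozagigumsi → hozogigumsi   [vowel merger]
  hozogigumsi → hozogigomsi   [vowel merger]
  hozogigomsi → hozogegomse   [vowel merger]
  hozogegomse (rule 7 does not apply)
  giving Kahanar hozogegomse.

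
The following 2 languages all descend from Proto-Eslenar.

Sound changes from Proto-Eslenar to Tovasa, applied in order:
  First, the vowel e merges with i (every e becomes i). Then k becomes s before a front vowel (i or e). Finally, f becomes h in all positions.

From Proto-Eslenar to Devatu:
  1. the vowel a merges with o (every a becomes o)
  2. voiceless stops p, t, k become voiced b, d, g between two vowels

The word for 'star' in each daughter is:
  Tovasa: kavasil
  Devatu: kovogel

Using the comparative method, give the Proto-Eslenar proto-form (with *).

*kavakel

Position 2: Tovasa has a, Devatu has o. Tovasa preserves a here (none of its changes turn any other segment into a), so the proto-segment is *a.
Position 4: Tovasa has a, Devatu has o. Tovasa preserves a here (none of its changes turn any other segment into a), so the proto-segment is *a.
Position 6: Tovasa has i, Devatu has e. Devatu preserves e here (none of its changes turn any other segment into e), so the proto-segment is *e.
This points to *kavakel. Verify forward in each daughter:
Tovasa: *kavakel
  kavakel → kavakil   [vowel merger]
  kavakil → kavasil   [palatalisation]
  kavasil (rule 3 does not apply)
  giving Tovasa kavasil.
Devatu: *kavakel > kovokel > kovogel  (by vowel merger, intervocalic voicing)
No other proto-form is consistent with every reflex, so the reconstruction is *kavakel.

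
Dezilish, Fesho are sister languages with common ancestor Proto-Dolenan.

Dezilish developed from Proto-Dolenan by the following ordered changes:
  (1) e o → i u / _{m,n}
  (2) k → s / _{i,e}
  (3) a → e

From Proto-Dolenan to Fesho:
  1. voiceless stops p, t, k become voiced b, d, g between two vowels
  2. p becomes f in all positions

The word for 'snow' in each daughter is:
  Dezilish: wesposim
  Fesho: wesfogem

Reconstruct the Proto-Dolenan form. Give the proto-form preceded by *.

*wespokem

Position 7: Dezilish has i, Fesho has e. Fesho preserves e here (none of its changes turn any other segment into e), so the proto-segment is *e.
Position 6: Dezilish has s, Fesho has g. Taking the neighbouring segments as reconstructed: Dezilish s could go back to *k or *s; Fesho g could go back to *k or *g — the one source consistent with every daughter is *k.
This points to *wespokem. Verify forward in each daughter:
Dezilish: *wespokem
  wespokem → wespokim   [pre-nasal raising]
  wespokim → wesposim   [palatalisation]
  wesposim (rule 3 does not apply)
  giving Dezilish wesposim.
Fesho: *wespokem
  wespokem → wespogem   [intervocalic voicing]
  wespogem → wesfogem   [unconditioned shift]
  giving Fesho wesfogem.
Only *wespokem yields all of Dezilish wesposim, Fesho wesfogem.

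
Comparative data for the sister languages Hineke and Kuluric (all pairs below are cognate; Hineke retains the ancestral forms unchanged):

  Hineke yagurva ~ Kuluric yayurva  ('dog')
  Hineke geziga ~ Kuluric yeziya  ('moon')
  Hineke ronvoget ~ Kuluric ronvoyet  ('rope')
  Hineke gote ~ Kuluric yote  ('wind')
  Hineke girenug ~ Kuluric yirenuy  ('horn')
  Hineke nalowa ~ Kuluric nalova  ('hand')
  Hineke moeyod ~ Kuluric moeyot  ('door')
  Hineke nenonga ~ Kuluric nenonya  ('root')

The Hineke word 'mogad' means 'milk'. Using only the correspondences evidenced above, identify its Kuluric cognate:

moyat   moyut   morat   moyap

moyat

geziga ~ yeziya — Hineke g corresponds to Kuluric y between vowels (before a back vowel).
moeyod ~ moeyot — Hineke d corresponds to Kuluric t word-finally.
Applying these to Hineke 'mogad':
  mogad → moyad   (g→y between vowels (before a back vowel))
  moyad → moyat   (d→t word-finally)
So the Kuluric cognate is 'moyat'.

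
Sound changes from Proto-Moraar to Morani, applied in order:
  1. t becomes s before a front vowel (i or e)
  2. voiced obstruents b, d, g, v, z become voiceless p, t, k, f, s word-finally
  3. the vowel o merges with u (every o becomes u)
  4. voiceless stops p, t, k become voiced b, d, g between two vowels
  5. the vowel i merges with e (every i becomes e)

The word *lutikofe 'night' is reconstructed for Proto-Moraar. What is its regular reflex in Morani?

lusegufe

Morani: *lutikofe > lusikofe > lusikufe > lusigufe > lusegufe  (by palatalisation, vowel merger, intervocalic voicing, vowel merger)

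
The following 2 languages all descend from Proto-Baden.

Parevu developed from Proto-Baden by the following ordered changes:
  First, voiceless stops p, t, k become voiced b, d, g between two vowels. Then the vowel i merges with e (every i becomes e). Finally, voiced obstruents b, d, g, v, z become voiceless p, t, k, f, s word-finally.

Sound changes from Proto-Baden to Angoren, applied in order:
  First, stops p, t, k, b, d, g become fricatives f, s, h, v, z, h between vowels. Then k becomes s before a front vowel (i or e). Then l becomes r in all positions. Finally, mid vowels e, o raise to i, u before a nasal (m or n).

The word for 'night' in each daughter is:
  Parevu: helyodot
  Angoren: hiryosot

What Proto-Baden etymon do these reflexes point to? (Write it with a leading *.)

Position 3: Parevu has l, Angoren has r. Parevu preserves l here (none of its changes turn any other segment into l), so the proto-segment is *l.
Position 2: Parevu has e, Angoren has i. Taking the neighbouring segments as reconstructed: Parevu e could go back to *e or *i; Angoren i can only go back to *i — the one source consistent with every daughter is *i.
Verify the candidate proto-form against each daughter:
Parevu: *hilyotot
  hilyotot → hilyodot   [intervocalic voicing]
  hilyodot → helyodot   [vowel merger]
  helyodot (rule 3 does not apply)
  giving Parevu helyodot.
Angoren: *hilyotot > hilyosot > hiryosot  (by intervocalic lenition, unconditioned shift)
No other proto-form is consistent with every reflex, so the reconstruction is *hilyotot.

*hilyotot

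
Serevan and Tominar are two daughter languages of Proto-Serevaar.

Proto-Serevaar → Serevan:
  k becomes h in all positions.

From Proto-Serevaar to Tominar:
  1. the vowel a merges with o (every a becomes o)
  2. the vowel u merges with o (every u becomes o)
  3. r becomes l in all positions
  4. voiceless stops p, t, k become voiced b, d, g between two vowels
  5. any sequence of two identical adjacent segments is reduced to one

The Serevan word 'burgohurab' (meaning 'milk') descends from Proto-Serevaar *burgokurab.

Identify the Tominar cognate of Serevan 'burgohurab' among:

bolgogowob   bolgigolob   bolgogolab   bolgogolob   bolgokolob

Tominar: start from *burgokurab.
  rule 1 (vowel merger): burgokurab → burgokurob
  rule 2 (vowel merger): burgokurob → borgokorob
  rule 3 (unconditioned shift): borgokorob → bolgokolob
  rule 4 (intervocalic voicing): bolgokolob → bolgogolob
  rule 5: no change — bolgogolob
  ⇒ Tominar bolgogolob
The other candidates each miss or misapply at least one Tominar change.

bolgogolob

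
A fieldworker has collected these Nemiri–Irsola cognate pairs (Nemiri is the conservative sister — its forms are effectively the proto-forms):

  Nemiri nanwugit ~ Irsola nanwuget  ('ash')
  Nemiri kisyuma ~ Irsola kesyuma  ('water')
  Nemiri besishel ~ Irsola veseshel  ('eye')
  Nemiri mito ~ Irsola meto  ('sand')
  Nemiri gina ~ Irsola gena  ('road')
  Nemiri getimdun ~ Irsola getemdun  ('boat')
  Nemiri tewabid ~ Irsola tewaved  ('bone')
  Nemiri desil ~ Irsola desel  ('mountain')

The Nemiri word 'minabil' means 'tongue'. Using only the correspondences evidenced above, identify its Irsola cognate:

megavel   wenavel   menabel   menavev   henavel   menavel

menavel

gina ~ gena — Nemiri i corresponds to Irsola e after a consonant, before a nasal.
tewabid ~ tewaved — Nemiri b corresponds to Irsola v between vowels (before a front vowel).
nanwugit ~ nanwuget, kisyuma ~ kesyuma — Nemiri i corresponds to Irsola e after a consonant, before a consonant other than r, m, n, p, b, f, v.
Applying these to Nemiri 'minabil':
  minabil → menabil   (i→e after a consonant, before a nasal)
  menabil → menavil   (b→v between vowels (before a front vowel))
  menavil → menavel   (i→e after a consonant, before a consonant other than r, m, n, p, b, f, v)
So the Irsola cognate is 'menavel'.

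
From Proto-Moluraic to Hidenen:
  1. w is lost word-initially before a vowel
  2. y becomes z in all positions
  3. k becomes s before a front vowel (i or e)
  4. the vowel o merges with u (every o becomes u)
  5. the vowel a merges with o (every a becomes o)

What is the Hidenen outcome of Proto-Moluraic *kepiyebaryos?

sepizeborzus

Hidenen: *kepiyebaryos
  kepiyebaryos (rule 1 does not apply)
  kepiyebaryos → kepizebarzos   [unconditioned shift]
  kepizebarzos → sepizebarzos   [palatalisation]
  sepizebarzos → sepizebarzus   [vowel merger]
  sepizebarzus → sepizeborzus   [vowel merger]
  giving Hidenen sepizeborzus.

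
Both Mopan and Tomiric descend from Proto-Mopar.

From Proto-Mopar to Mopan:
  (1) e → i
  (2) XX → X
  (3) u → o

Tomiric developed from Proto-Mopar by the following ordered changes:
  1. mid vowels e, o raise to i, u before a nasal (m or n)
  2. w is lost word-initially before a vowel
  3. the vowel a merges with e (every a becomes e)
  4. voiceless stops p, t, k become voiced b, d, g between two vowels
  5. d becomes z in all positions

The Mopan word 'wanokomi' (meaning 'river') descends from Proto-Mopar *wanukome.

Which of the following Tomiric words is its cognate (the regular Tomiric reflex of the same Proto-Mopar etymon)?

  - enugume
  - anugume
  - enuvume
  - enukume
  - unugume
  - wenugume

enugume

Tomiric: *wanukome > wanukume > anukume > enukume > enugume  (by pre-nasal raising, glide loss, vowel merger, intervocalic voicing)
Only 'enugume' matches the regular Tomiric development of *wanukome.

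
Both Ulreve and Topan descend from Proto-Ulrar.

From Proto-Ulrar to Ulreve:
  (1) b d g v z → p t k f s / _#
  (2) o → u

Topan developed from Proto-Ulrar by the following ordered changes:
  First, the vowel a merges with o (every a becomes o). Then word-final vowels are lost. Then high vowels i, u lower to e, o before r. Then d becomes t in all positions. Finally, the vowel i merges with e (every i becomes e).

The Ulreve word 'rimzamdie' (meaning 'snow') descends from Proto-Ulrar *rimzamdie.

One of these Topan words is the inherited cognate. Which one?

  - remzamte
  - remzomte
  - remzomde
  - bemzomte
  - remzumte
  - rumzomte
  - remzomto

remzomte

Topan: start from *rimzamdie.
  rule 1 (vowel merger): rimzamdie → rimzomdie
  rule 2 (apocope): rimzomdie → rimzomdi
  rule 3: no change — rimzomdi
  rule 4 (unconditioned shift): rimzomdi → rimzomti
  rule 5 (vowel merger): rimzomti → remzomte
  ⇒ Topan remzomte
Only 'remzomte' matches the regular Topan development of *rimzamdie.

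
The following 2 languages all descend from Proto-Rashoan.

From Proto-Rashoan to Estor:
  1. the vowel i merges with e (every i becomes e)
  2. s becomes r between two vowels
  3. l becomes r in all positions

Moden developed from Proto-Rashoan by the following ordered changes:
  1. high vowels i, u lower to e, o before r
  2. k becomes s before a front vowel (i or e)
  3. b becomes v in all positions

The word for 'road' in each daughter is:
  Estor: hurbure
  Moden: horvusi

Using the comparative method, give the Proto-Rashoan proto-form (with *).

*hurbusi

Position 6: Estor has r, Moden has s. Taking the neighbouring segments as reconstructed: Estor r could go back to *s or *l or *r; Moden s could go back to *k or *s — the one source consistent with every daughter is *s.
Position 2: Estor has u, Moden has o. Estor preserves u here (none of its changes turn any other segment into u), so the proto-segment is *u.
Verify the candidate proto-form against each daughter:
Estor: start from *hurbusi.
  rule 1 (vowel merger): hurbusi → hurbuse
  rule 2 (rhotacism): hurbuse → hurbure
  rule 3: no change — hurbure
  ⇒ Estor hurbure
Moden: *hurbusi
  hurbusi → horbusi   [pre-rhotic lowering]
  horbusi (rule 2 does not apply)
  horbusi → horvusi   [unconditioned shift]
  giving Moden horvusi.
No other proto-form is consistent with every reflex, so the reconstruction is *hurbusi.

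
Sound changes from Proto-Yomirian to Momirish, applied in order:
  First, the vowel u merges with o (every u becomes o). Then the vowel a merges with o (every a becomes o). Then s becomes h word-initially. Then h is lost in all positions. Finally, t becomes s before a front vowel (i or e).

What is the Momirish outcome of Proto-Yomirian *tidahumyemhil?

sidoomyemil

Momirish: start from *tidahumyemhil.
  rule 1 (vowel merger): tidahumyemhil → tidahomyemhil
  rule 2 (vowel merger): tidahomyemhil → tidohomyemhil
  rule 3: no change — tidohomyemhil
  rule 4 (h-loss): tidohomyemhil → tidoomyemil
  rule 5 (palatalisation): tidoomyemil → sidoomyemil
  ⇒ Momirish sidoomyemil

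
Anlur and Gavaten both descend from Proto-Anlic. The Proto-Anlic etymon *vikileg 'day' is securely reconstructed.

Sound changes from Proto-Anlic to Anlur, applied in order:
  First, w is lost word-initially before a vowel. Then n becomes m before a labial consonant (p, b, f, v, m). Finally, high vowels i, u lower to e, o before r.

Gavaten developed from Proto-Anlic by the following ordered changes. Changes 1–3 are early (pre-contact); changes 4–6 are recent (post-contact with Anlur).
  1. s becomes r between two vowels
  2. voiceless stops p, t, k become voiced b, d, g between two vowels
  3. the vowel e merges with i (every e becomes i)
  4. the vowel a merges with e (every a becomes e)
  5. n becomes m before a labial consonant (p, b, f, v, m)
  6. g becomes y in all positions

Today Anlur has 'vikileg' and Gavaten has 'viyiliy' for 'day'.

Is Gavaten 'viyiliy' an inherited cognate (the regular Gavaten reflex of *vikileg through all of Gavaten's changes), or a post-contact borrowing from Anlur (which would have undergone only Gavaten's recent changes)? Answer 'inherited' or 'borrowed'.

inherited

If inherited, *vikileg would pass through all of Gavaten's changes:
Gavaten: start from *vikileg.
  rule 1: no change — vikileg
  rule 2 (intervocalic voicing): vikileg → vigileg
  rule 3 (vowel merger): vigileg → vigilig
  rule 4: no change — vigilig
  rule 5: no change — vigilig
  rule 6 (unconditioned shift): vigilig → viyiliy
  ⇒ Gavaten viyiliy
If borrowed from Anlur 'vikileg' after the early changes, it would undergo only the recent ones:
  rule 4 (vowel merger): no change (vikileg)
  rule 5 (nasal place assimilation): no change (vikileg)
  rule 6 (unconditioned shift): vikileg → vikiley
  ⇒ as a loan: vikiley
Gavaten 'viyiliy' matches the inherited outcome exactly, so it is an inherited cognate, not a loan.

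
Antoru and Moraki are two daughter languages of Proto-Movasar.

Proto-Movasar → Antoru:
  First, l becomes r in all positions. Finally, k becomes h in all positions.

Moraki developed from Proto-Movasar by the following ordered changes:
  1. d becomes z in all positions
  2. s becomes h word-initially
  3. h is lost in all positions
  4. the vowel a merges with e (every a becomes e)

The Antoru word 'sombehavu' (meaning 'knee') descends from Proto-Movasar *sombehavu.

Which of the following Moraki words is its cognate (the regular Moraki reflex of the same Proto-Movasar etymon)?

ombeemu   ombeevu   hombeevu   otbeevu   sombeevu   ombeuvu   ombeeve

ombeevu

Moraki: *sombehavu > hombehavu > ombeavu > ombeevu  (by debuccalisation, h-loss, vowel merger)
Among the options, 'ombeevu' alone shows every Moraki change applied in order.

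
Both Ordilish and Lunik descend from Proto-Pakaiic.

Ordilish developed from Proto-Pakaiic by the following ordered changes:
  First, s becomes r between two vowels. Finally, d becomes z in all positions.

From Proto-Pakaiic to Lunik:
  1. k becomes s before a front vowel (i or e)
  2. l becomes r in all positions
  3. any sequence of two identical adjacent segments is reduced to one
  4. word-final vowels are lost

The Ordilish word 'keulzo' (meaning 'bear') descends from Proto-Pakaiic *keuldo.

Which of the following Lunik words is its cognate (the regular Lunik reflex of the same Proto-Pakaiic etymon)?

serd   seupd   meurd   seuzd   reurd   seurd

Lunik: *keuldo > seuldo > seurdo > seurd  (by palatalisation, unconditioned shift, apocope)
The other candidates each miss or misapply at least one Lunik change.

seurd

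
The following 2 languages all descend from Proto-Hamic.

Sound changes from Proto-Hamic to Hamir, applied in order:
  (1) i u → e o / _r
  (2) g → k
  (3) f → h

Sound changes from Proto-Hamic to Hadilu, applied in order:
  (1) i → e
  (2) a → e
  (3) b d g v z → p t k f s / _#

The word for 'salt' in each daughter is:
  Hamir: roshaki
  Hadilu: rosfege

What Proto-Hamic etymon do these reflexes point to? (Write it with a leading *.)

*rosfagi

Position 7: Hamir has i, Hadilu has e. Hamir preserves i here (none of its changes turn any other segment into i), so the proto-segment is *i.
Position 5: Hamir has a, Hadilu has e. Hamir preserves a here (none of its changes turn any other segment into a), so the proto-segment is *a.
Position 6: Hamir has k, Hadilu has g. Hadilu preserves g here (none of its changes turn any other segment into g), so the proto-segment is *g.
Continuing position by position gives *rosfagi; check it forward:
Hamir: *rosfagi
  rosfagi (rule 1 does not apply)
  rosfagi → rosfaki   [unconditioned shift]
  rosfaki → roshaki   [unconditioned shift]
  giving Hamir roshaki.
Hadilu: *rosfagi > rosfage > rosfege  (by vowel merger, vowel merger)
No other proto-form is consistent with every reflex, so the reconstruction is *rosfagi.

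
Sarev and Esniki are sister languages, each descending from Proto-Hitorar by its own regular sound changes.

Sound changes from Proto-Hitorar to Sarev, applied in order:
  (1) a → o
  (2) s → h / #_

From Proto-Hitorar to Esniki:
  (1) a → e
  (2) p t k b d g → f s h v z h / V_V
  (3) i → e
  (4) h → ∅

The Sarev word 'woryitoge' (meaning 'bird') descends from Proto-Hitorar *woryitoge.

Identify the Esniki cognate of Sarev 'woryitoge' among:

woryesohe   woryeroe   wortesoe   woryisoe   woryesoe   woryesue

Esniki: start from *woryitoge.
  rule 1: no change — woryitoge
  rule 2 (intervocalic lenition): woryitoge → woryisohe
  rule 3 (vowel merger): woryisohe → woryesohe
  rule 4 (h-loss): woryesohe → woryesoe
  ⇒ Esniki woryesoe
Among the options, 'woryesoe' alone shows every Esniki change applied in order.

woryesoe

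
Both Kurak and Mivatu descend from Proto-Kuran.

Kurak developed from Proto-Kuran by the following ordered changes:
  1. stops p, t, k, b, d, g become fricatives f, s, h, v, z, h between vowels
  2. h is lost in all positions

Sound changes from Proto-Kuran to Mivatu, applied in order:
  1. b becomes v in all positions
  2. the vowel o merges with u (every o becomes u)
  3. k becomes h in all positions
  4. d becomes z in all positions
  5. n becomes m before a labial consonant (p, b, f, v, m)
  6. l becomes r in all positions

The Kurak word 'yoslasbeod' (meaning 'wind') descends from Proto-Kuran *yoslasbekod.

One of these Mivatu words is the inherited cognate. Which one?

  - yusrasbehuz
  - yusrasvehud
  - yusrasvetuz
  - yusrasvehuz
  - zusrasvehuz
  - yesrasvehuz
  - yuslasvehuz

Mivatu: *yoslasbekod
  yoslasbekod → yoslasvekod   [unconditioned shift]
  yoslasvekod → yuslasvekud   [vowel merger]
  yuslasvekud → yuslasvehud   [unconditioned shift]
  yuslasvehud → yuslasvehuz   [unconditioned shift]
  yuslasvehuz (rule 5 does not apply)
  yuslasvehuz → yusrasvehuz   [unconditioned shift]
  giving Mivatu yusrasvehuz.
Only 'yusrasvehuz' matches the regular Mivatu development of *yoslasbekod.

yusrasvehuz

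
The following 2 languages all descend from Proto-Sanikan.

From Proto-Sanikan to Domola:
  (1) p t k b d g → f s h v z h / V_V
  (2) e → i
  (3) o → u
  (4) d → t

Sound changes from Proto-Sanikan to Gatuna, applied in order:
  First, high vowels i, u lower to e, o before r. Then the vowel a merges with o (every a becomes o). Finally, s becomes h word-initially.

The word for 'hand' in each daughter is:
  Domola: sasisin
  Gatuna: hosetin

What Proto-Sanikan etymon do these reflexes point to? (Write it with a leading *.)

*sasetin

Position 2: Domola has a, Gatuna has o. Domola preserves a here (none of its changes turn any other segment into a), so the proto-segment is *a.
Position 5: Domola has s, Gatuna has t. Gatuna preserves t here (none of its changes turn any other segment into t), so the proto-segment is *t.
This points to *sasetin. Verify forward in each daughter:
Domola: *sasetin > sasesin > sasisin  (by intervocalic lenition, vowel merger)
Gatuna: *sasetin > sosetin > hosetin  (by vowel merger, debuccalisation)
Only *sasetin yields all of Domola sasisin, Gatuna hosetin.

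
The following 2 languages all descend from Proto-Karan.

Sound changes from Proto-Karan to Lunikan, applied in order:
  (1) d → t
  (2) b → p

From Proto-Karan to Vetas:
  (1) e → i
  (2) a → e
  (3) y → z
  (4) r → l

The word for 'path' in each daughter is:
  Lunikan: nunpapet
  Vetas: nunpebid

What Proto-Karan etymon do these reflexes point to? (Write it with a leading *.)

*nunpabed

Position 6: Lunikan has p, Vetas has b. Vetas preserves b here (none of its changes turn any other segment into b), so the proto-segment is *b.
Position 7: Lunikan has e, Vetas has i. Lunikan preserves e here (none of its changes turn any other segment into e), so the proto-segment is *e.
Verify the candidate proto-form against each daughter:
Lunikan: *nunpabed
  nunpabed → nunpabet   [unconditioned shift]
  nunpabet → nunpapet   [unconditioned shift]
  giving Lunikan nunpapet.
Vetas: *nunpabed > nunpabid > nunpebid  (by vowel merger, vowel merger)
Only *nunpabed yields all of Lunikan nunpapet, Vetas nunpebid.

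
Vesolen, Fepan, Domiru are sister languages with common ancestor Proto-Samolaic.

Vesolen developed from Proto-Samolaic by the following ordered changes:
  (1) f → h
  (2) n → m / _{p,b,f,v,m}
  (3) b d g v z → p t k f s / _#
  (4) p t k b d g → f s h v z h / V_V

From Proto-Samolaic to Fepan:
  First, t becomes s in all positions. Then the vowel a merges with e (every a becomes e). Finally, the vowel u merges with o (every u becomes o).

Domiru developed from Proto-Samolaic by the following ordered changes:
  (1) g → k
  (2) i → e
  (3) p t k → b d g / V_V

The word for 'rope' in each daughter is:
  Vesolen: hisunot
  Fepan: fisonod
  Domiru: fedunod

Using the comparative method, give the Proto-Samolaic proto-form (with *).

Position 7: Vesolen has t, Fepan has d, Domiru has d. Fepan preserves d here (none of its changes turn any other segment into d), so the proto-segment is *d.
Position 1: Vesolen has h, Fepan has f, Domiru has f. Fepan preserves f here (none of its changes turn any other segment into f), so the proto-segment is *f.
This points to *fitunod. Verify forward in each daughter:
Vesolen: *fitunod > hitunod > hitunot > hisunot  (by unconditioned shift, final devoicing, intervocalic lenition)
Fepan: *fitunod
  fitunod → fisunod   [unconditioned shift]
  fisunod (rule 2 does not apply)
  fisunod → fisonod   [vowel merger]
  giving Fepan fisonod.
Domiru: start from *fitunod.
  rule 1: no change — fitunod
  rule 2 (vowel merger): fitunod → fetunod
  rule 3 (intervocalic voicing): fetunod → fedunod
  ⇒ Domiru fedunod
No other proto-form is consistent with every reflex, so the reconstruction is *fitunod.

*fitunod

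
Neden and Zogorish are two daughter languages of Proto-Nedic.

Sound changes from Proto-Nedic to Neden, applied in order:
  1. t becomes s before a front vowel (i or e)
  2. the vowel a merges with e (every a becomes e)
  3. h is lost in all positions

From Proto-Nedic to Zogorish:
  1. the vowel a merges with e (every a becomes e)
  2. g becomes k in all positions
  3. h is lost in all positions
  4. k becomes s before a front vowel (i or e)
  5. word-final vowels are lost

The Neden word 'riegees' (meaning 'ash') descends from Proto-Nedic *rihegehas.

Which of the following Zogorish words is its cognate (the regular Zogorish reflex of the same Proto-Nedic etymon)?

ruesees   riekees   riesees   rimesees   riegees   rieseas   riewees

riesees

Zogorish: *rihegehas
  rihegehas → rihegehes   [vowel merger]
  rihegehes → rihekehes   [unconditioned shift]
  rihekehes → riekees   [h-loss]
  riekees → riesees   [palatalisation]
  riesees (rule 5 does not apply)
  giving Zogorish riesees.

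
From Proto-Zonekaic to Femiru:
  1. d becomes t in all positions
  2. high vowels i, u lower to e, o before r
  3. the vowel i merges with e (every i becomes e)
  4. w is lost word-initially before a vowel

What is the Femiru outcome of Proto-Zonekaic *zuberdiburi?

zubertebore

Femiru: start from *zuberdiburi.
  rule 1 (unconditioned shift): zuberdiburi → zubertiburi
  rule 2 (pre-rhotic lowering): zubertiburi → zubertibori
  rule 3 (vowel merger): zubertibori → zubertebore
  rule 4: no change — zubertebore
  ⇒ Femiru zubertebore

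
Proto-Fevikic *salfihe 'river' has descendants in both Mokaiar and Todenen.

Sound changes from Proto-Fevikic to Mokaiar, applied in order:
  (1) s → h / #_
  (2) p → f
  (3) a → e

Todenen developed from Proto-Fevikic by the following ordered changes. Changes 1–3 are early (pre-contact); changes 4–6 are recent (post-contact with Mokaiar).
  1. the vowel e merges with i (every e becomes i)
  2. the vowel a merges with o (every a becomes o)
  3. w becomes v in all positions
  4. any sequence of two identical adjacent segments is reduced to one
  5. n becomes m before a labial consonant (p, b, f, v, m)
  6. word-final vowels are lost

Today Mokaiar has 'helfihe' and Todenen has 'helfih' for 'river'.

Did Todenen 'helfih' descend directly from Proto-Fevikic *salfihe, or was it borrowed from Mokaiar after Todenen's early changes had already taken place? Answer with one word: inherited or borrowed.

borrowed

If inherited, *salfihe would pass through all of Todenen's changes:
Todenen: start from *salfihe.
  rule 1 (vowel merger): salfihe → salfihi
  rule 2 (vowel merger): salfihi → solfihi
  rule 3: no change — solfihi
  rule 4: no change — solfihi
  rule 5: no change — solfihi
  rule 6 (apocope): solfihi → solfih
  ⇒ Todenen solfih
If borrowed from Mokaiar 'helfihe' after the early changes, it would undergo only the recent ones:
  rule 4 (degemination): no change (helfihe)
  rule 5 (nasal place assimilation): no change (helfihe)
  rule 6 (apocope): helfihe → helfih
  ⇒ as a loan: helfih
Todenen 'helfih' matches the loan outcome 'helfih', not the inherited 'solfih' — it skipped the early Todenen changes, so it was borrowed from Mokaiar.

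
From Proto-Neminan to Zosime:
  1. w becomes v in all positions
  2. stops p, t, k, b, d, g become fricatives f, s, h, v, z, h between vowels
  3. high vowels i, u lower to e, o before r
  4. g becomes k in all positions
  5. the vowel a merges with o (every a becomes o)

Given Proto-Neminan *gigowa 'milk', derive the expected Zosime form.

kihovo

Zosime: *gigowa
  gigowa → gigova   [unconditioned shift]
  gigova → gihova   [intervocalic lenition]
  gihova (rule 3 does not apply)
  gihova → kihova   [unconditioned shift]
  kihova → kihovo   [vowel merger]
  giving Zosime kihovo.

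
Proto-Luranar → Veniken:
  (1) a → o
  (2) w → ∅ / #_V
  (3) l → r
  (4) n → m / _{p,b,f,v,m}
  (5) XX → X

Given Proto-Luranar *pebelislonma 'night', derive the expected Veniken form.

Veniken: *pebelislonma > pebelislonmo > peberisronmo > peberisrommo > peberisromo  (by vowel merger, unconditioned shift, nasal place assimilation, degemination)

peberisromo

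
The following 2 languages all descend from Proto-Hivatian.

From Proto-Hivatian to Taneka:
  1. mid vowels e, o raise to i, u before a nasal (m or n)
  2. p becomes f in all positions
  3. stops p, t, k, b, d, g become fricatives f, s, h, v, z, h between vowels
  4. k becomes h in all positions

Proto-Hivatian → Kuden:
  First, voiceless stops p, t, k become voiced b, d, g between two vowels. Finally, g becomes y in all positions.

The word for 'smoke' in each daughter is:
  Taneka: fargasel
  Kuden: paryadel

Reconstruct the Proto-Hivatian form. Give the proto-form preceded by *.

Position 1: Taneka has f, Kuden has p. Kuden preserves p here (none of its changes turn any other segment into p), so the proto-segment is *p.
Position 6: Taneka has s, Kuden has d. Taking the neighbouring segments as reconstructed: Taneka s could go back to *t or *s; Kuden d could go back to *t or *d — the one source consistent with every daughter is *t.
Position 4: Taneka has g, Kuden has y. Taneka preserves g here (none of its changes turn any other segment into g), so the proto-segment is *g.
Verify the candidate proto-form against each daughter:
Taneka: *pargatel > fargatel > fargasel  (by unconditioned shift, intervocalic lenition)
Kuden: *pargatel
  pargatel → pargadel   [intervocalic voicing]
  pargadel → paryadel   [unconditioned shift]
  giving Kuden paryadel.
Only *pargatel yields all of Taneka fargasel, Kuden paryadel.

*pargatel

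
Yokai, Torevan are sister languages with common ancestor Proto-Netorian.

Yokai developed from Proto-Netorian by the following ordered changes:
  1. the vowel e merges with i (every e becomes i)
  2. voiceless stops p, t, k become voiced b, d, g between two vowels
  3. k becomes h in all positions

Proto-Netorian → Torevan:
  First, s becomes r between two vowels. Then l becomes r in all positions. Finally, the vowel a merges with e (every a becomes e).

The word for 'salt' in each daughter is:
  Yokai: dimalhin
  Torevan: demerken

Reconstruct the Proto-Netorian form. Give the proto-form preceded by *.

Position 5: Yokai has l, Torevan has r. Yokai preserves l here (none of its changes turn any other segment into l), so the proto-segment is *l.
Position 2: Yokai has i, Torevan has e. Taking the neighbouring segments as reconstructed: Yokai i could go back to *e or *i; Torevan e could go back to *a or *e — the one source consistent with every daughter is *e.
Continuing position by position gives *demalken; check it forward:
Yokai: *demalken
  demalken → dimalkin   [vowel merger]
  dimalkin (rule 2 does not apply)
  dimalkin → dimalhin   [unconditioned shift]
  giving Yokai dimalhin.
Torevan: *demalken > demarken > demerken  (by unconditioned shift, vowel merger)
Only *demalken yields all of Yokai dimalhin, Torevan demerken.

*demalken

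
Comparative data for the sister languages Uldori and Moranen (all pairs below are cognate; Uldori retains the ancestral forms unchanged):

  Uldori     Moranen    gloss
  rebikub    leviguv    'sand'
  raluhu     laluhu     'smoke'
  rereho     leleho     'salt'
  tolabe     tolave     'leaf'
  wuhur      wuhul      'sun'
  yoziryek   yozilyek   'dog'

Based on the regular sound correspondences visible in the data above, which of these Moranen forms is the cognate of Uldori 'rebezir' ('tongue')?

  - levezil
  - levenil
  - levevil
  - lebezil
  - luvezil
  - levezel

rebikub ~ leviguv, rereho ~ leleho — Uldori r corresponds to Moranen l word-initially before a front vowel.
tolabe ~ tolave — Uldori b corresponds to Moranen v between vowels (before a front vowel).
wuhur ~ wuhul — Uldori r corresponds to Moranen l word-finally.
Applying these to Uldori 'rebezir':
  rebezir → lebezir   (r→l word-initially before a front vowel)
  lebezir → levezir   (b→v between vowels (before a front vowel))
  levezir → levezil   (r→l word-finally)
So the Moranen cognate is 'levezil'.

levezil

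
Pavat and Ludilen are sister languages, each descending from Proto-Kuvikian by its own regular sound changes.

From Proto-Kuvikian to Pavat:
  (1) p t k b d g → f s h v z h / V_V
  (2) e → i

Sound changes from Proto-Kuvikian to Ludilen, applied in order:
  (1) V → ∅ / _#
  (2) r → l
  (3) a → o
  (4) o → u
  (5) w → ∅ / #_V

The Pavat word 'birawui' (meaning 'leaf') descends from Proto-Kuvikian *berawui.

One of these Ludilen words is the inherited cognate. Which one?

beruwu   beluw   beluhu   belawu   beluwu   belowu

beluwu

Ludilen: *berawui > berawu > belawu > belowu > beluwu  (by apocope, unconditioned shift, vowel merger, vowel merger)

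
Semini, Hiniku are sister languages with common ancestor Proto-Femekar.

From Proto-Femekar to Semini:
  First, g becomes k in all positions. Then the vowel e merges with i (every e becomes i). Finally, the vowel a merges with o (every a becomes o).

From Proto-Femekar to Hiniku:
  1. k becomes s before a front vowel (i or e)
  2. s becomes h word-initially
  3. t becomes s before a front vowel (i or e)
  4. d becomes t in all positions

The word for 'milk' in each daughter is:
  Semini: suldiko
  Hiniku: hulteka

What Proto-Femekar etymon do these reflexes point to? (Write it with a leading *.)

*suldeka

Position 4: Semini has d, Hiniku has t. Semini preserves d here (none of its changes turn any other segment into d), so the proto-segment is *d.
Position 1: Semini has s, Hiniku has h. Semini preserves s here (none of its changes turn any other segment into s), so the proto-segment is *s.
Position 7: Semini has o, Hiniku has a. Hiniku preserves a here (none of its changes turn any other segment into a), so the proto-segment is *a.
Continuing position by position gives *suldeka; check it forward:
Semini: *suldeka
  suldeka (rule 1 does not apply)
  suldeka → suldika   [vowel merger]
  suldika → suldiko   [vowel merger]
  giving Semini suldiko.
Hiniku: start from *suldeka.
  rule 1: no change — suldeka
  rule 2 (debuccalisation): suldeka → huldeka
  rule 3: no change — huldeka
  rule 4 (unconditioned shift): huldeka → hulteka
  ⇒ Hiniku hulteka
No other proto-form is consistent with every reflex, so the reconstruction is *suldeka.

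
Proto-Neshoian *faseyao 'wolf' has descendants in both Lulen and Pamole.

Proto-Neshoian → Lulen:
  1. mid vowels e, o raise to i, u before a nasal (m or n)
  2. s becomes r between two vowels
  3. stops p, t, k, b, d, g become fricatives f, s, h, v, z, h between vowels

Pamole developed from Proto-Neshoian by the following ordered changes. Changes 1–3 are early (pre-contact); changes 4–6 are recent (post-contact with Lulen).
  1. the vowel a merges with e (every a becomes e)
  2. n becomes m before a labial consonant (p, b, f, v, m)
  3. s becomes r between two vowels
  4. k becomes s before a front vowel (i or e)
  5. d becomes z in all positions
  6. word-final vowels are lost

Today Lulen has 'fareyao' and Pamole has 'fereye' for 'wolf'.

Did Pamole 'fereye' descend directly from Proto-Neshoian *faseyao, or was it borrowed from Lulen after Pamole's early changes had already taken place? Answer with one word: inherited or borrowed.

If inherited, *faseyao would pass through all of Pamole's changes:
Pamole: start from *faseyao.
  rule 1 (vowel merger): faseyao → feseyeo
  rule 2: no change — feseyeo
  rule 3 (rhotacism): feseyeo → fereyeo
  rule 4: no change — fereyeo
  rule 5: no change — fereyeo
  rule 6 (apocope): fereyeo → fereye
  ⇒ Pamole fereye
If borrowed from Lulen 'fareyao' after the early changes, it would undergo only the recent ones:
  rule 4 (palatalisation): no change (fareyao)
  rule 5 (unconditioned shift): no change (fareyao)
  rule 6 (apocope): fareyao → fareya
  ⇒ as a loan: fareya
Pamole 'fereye' matches the inherited outcome exactly, so it is an inherited cognate, not a loan.

inherited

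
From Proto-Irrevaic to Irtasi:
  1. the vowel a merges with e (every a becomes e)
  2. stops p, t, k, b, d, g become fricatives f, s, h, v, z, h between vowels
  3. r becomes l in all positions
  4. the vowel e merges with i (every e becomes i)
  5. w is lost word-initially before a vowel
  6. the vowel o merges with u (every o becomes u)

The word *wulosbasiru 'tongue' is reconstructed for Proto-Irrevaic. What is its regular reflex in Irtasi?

ulusbisilu

Irtasi: start from *wulosbasiru.
  rule 1 (vowel merger): wulosbasiru → wulosbesiru
  rule 2: no change — wulosbesiru
  rule 3 (unconditioned shift): wulosbesiru → wulosbesilu
  rule 4 (vowel merger): wulosbesilu → wulosbisilu
  rule 5 (glide loss): wulosbisilu → ulosbisilu
  rule 6 (vowel merger): ulosbisilu → ulusbisilu
  ⇒ Irtasi ulusbisilu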